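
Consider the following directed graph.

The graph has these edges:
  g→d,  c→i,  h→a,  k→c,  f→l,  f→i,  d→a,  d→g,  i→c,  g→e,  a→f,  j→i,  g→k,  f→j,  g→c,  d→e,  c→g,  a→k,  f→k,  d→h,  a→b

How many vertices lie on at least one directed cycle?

9

A vertex is on a directed cycle iff it belongs to a strongly connected component of size ≥ 2 (or has a self-loop).
The vertices on cycles are {a, c, d, f, g, h, i, j, k} — 9 in total.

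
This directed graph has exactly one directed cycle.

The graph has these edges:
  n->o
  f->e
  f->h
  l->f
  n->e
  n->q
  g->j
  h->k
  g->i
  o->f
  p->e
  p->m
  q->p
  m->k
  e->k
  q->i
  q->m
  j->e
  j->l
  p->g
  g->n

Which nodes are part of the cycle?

DFS with gray/black marking from g:
g gray
  n gray
    e gray
      k gray
      k black
    e black
    q gray
      m gray
        m→k: k black — skip
      m black
      i gray
      i black
      p gray
        p→m: m black — skip
        p→g: g is gray → back edge
Back edge closes the cycle g → n → q → p → g; its vertices are {g, n, p, q}.

g, n, p, q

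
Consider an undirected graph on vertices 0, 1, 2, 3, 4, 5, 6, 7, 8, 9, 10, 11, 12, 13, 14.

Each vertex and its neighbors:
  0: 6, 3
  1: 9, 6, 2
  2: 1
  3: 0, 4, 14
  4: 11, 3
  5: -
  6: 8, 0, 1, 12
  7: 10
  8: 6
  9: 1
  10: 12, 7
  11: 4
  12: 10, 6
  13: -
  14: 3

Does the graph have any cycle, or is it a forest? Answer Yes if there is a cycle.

DFS, tracking each vertex's parent; an edge to a visited non-parent vertex closes a cycle.
Start from 5:
visit 5 (parent –)
visit 0 (parent –)
  visit 6 (parent 0)
    visit 8 (parent 6)
      8–6: parent, skip
    6–0: parent, skip
    visit 1 (parent 6)
      visit 9 (parent 1)
        9–1: parent, skip
      1–6: parent, skip
      visit 2 (parent 1)
        2–1: parent, skip
    visit 12 (parent 6)
      visit 10 (parent 12)
        10–12: parent, skip
        visit 7 (parent 10)
          7–10: parent, skip
      12–6: parent, skip
  visit 3 (parent 0)
    3–0: parent, skip
    visit 4 (parent 3)
      visit 11 (parent 4)
        11–4: parent, skip
      4–3: parent, skip
    visit 14 (parent 3)
      14–3: parent, skip
visit 13 (parent –)
No non-parent visited neighbor found — the graph is a forest.

No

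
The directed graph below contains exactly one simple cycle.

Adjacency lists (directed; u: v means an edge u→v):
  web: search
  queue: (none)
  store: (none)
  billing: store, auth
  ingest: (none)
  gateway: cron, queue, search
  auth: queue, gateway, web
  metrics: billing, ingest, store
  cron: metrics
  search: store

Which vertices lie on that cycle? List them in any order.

auth, cron, billing, gateway, metrics

DFS with gray/black marking from auth:
auth gray
  queue gray
  queue black
  gateway gray
    cron gray
      metrics gray
        billing gray
          store gray
          store black
          billing→auth: auth is gray → back edge
Back edge closes the cycle auth → gateway → cron → metrics → billing → auth; its vertices are {auth, cron, billing, gateway, metrics}.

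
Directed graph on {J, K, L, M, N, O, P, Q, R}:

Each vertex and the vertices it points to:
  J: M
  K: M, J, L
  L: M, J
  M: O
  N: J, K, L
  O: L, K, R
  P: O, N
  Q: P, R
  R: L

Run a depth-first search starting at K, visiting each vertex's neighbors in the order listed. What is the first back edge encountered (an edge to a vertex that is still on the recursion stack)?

DFS from K (visiting each vertex's neighbors in the order listed); mark gray on enter, black on exit:
K gray
  M gray
    O gray
      L gray
        L→M: M is gray → back edge
First back edge: L → M.

L->M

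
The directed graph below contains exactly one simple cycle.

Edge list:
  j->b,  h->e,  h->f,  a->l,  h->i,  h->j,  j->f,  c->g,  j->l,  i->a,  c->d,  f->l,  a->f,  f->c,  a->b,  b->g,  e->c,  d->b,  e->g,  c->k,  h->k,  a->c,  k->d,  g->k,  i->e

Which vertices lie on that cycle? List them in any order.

b, d, g, k

DFS with gray/black marking from k:
k gray
  d gray
    b gray
      g gray
        g→k: k is gray → back edge
Back edge closes the cycle k → d → b → g → k; its vertices are {b, d, g, k}.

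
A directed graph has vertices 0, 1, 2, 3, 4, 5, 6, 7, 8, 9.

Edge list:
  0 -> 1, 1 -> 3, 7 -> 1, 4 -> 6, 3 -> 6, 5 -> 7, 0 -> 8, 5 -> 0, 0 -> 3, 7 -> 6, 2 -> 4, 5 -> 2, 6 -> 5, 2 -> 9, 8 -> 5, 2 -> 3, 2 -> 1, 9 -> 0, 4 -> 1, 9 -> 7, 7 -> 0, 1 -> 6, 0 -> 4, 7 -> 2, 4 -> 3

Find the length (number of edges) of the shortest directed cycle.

3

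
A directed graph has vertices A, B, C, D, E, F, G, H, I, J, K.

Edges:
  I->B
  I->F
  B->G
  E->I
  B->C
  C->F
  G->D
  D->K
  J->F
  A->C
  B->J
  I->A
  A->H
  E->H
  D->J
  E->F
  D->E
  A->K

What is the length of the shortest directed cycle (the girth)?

For each vertex v, BFS finds the shortest path from v back to v.
The shortest such closed walk is E → I → B → G → D → E, length 5.

5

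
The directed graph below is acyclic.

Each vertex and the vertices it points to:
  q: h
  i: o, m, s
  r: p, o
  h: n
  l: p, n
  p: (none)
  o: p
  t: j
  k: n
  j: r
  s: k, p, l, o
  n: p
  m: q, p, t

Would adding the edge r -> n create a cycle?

Adding r→n creates a cycle iff n can already reach r.
Explore from n: no path reaches r. The graph stays acyclic.

No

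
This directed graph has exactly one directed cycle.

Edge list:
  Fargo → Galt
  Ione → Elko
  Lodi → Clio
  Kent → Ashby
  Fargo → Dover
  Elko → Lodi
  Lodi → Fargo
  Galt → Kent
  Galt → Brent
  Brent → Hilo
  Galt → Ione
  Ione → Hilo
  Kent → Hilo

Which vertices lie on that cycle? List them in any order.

Elko, Galt, Ione, Lodi, Fargo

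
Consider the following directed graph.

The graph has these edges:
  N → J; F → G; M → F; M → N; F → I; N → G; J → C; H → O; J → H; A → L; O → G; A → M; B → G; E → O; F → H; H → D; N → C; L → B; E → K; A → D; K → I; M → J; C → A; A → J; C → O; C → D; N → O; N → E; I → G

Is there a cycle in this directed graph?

Yes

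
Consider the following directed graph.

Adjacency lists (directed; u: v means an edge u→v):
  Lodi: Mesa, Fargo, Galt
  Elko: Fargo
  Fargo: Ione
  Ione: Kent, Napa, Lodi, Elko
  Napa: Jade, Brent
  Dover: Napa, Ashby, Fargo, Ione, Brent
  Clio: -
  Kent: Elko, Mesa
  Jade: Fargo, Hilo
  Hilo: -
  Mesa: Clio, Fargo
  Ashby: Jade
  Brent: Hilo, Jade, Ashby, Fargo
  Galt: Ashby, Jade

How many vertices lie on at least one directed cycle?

A vertex is on a directed cycle iff it belongs to a strongly connected component of size ≥ 2 (or has a self-loop).
The vertices on cycles are {Elko, Galt, Ione, Jade, Kent, Lodi, Mesa, Napa, Ashby, Brent, Fargo} — 11 in total.

11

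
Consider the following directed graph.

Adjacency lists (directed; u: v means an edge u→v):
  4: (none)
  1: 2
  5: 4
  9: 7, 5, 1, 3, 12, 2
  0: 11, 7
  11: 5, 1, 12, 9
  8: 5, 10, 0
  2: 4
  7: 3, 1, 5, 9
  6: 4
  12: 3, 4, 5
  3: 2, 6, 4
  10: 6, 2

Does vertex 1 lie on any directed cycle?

No

1 lies on a cycle iff there is a path from 1 back to itself.
Exploring from 1, it never reaches itself; equivalently, its strongly connected component is a singleton.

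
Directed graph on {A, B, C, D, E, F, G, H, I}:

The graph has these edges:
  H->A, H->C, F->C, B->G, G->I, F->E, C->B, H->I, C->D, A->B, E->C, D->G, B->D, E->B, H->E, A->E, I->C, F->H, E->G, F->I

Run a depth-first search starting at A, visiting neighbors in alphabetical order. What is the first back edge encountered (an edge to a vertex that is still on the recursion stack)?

C->B

DFS from A (visiting neighbors in alphabetical order); mark gray on enter, black on exit:
A gray
  B gray
    D gray
      G gray
        I gray
          C gray
            C→B: B is gray → back edge
First back edge: C → B.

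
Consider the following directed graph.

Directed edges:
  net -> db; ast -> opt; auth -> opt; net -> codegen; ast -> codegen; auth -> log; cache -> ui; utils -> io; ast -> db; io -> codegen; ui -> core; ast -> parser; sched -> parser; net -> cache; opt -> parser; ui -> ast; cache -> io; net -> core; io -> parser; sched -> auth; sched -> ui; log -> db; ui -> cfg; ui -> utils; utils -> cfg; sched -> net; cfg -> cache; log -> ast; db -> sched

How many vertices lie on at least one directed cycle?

10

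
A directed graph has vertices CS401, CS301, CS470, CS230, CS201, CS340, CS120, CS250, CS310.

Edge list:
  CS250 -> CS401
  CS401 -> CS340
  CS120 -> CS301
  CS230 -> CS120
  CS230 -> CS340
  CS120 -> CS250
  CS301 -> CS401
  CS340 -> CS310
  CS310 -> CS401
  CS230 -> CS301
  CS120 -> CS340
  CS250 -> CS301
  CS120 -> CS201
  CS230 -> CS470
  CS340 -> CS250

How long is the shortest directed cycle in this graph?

3

For each vertex v, BFS finds the shortest path from v back to v.
The shortest such closed walk is CS340 → CS310 → CS401 → CS340, length 3.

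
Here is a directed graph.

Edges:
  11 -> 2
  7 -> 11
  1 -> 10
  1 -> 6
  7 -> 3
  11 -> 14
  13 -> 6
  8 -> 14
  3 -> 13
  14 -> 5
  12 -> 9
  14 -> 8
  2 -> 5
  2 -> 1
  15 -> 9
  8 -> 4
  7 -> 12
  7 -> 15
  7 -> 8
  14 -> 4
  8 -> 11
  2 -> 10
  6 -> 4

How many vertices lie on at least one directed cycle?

3

A vertex is on a directed cycle iff it belongs to a strongly connected component of size ≥ 2 (or has a self-loop).
The vertices on cycles are {8, 11, 14} — 3 in total.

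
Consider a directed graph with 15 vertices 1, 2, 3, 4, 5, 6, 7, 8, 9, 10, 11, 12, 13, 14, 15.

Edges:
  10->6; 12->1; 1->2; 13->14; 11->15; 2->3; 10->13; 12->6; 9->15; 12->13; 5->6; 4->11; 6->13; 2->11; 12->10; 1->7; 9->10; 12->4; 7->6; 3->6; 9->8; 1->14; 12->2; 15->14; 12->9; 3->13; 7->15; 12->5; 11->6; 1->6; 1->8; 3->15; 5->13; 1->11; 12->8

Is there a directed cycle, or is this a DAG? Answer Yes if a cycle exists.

No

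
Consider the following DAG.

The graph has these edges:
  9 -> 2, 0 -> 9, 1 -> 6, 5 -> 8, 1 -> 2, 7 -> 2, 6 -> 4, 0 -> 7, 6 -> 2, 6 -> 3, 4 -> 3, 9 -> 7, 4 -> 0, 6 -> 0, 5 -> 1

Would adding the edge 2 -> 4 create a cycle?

Yes

Adding 2→4 creates a cycle iff 4 can already reach 2.
Path from 4: 4 → 0 → 9 → 2.
So 4 → … → 2 → 4 is a cycle.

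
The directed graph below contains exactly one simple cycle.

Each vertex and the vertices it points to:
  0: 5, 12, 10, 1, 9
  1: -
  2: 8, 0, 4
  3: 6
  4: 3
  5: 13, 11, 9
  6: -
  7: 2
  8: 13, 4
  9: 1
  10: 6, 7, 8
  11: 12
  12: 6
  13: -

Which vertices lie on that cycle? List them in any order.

DFS with gray/black marking from 7:
7 gray
  2 gray
    8 gray
      13 gray
      13 black
      4 gray
        3 gray
          6 gray
          6 black
        3 black
      4 black
    8 black
    0 gray
      5 gray
        5→13: 13 black — skip
        11 gray
          12 gray
            12→6: 6 black — skip
          12 black
        11 black
        9 gray
          1 gray
          1 black
        9 black
      5 black
      0→12: 12 black — skip
      10 gray
        10→6: 6 black — skip
        10→7: 7 is gray → back edge
Back edge closes the cycle 7 → 2 → 0 → 10 → 7; its vertices are {0, 2, 7, 10}.

0, 2, 7, 10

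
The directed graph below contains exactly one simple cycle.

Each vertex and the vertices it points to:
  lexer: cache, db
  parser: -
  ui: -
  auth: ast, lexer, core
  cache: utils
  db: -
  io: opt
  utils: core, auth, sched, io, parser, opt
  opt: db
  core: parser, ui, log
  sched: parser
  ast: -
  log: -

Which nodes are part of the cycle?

DFS with gray/black marking from utils:
utils gray
  core gray
    parser gray
    parser black
    ui gray
    ui black
    log gray
    log black
  core black
  auth gray
    ast gray
    ast black
    lexer gray
      cache gray
        cache→utils: utils is gray → back edge
Back edge closes the cycle utils → auth → lexer → cache → utils; its vertices are {auth, cache, lexer, utils}.

auth, cache, lexer, utils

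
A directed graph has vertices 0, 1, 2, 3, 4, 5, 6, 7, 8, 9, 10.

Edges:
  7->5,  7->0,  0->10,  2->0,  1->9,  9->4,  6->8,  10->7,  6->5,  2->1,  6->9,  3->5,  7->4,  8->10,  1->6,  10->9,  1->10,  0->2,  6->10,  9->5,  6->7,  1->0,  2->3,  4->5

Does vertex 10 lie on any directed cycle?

10 is on a cycle iff 10 can reach itself via ≥1 edge.
10 → 7 → 0 → 10 — yes.

Yes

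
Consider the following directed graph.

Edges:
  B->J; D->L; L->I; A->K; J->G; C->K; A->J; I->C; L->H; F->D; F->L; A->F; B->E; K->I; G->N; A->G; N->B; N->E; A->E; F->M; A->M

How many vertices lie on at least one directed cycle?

7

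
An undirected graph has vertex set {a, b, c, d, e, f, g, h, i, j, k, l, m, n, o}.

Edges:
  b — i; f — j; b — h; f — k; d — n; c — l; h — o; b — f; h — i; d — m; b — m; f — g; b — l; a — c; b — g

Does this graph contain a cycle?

DFS, tracking each vertex's parent; an edge to a visited non-parent vertex closes a cycle.
Start from n:
visit n (parent –)
  visit d (parent n)
    visit m (parent d)
      m–d: parent, skip
      visit b (parent m)
        visit h (parent b)
          visit i (parent h)
            i–h: parent, skip
            i–b: b visited and ≠ parent → cycle
Cycle: b – h – i – b.

Yes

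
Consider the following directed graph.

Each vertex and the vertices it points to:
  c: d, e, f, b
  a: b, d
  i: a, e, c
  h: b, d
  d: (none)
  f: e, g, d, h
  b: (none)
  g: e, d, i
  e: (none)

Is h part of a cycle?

No

h lies on a cycle iff there is a path from h back to itself.
Exploring from h, it never reaches itself; equivalently, its strongly connected component is a singleton.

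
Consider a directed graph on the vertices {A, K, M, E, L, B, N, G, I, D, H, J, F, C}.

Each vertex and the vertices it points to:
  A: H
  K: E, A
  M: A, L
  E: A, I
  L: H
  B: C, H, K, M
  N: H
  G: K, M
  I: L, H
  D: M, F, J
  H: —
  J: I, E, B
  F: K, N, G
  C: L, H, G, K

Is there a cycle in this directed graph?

DFS with white/gray/black marking, starting from M:
M gray
  A gray
    H gray
    H black
  A black
  L gray
    L→H: H black — skip
  L black
M black
K gray
  E gray
    E→A: A black — skip
    I gray
      I→L: L black — skip
      I→H: H black — skip
    I black
  E black
  K→A: A black — skip
K black
B gray
  C gray
    C→L: L black — skip
    C→H: H black — skip
    G gray
      G→K: K black — skip
      G→M: M black — skip
    G black
    C→K: K black — skip
  C black
  B→H: H black — skip
  B→K: K black — skip
  B→M: M black — skip
B black
N gray
  N→H: H black — skip
N black
D gray
  D→M: M black — skip
  F gray
    F→K: K black — skip
    F→N: N black — skip
    F→G: G black — skip
  F black
  J gray
    J→I: I black — skip
    J→E: E black — skip
    J→B: B black — skip
  J black
D black
Every edge goes to a white or black vertex — no back edge, so the graph is acyclic.

No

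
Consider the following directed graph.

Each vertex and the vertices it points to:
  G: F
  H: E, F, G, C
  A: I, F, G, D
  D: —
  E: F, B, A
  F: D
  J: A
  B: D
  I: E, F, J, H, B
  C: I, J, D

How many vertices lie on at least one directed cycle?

6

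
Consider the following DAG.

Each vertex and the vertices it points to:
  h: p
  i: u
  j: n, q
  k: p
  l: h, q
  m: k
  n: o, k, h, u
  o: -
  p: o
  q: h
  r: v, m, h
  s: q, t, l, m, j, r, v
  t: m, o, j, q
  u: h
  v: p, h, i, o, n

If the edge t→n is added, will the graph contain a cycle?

No

Adding t→n creates a cycle iff n can already reach t.
Explore from n: no path reaches t. The graph stays acyclic.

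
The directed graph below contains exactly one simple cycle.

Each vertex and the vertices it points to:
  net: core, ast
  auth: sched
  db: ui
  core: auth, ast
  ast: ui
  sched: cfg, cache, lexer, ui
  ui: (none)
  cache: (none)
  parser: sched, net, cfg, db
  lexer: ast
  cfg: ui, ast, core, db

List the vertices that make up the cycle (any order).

cfg, auth, core, sched

DFS with gray/black marking from sched:
sched gray
  cfg gray
    ui gray
    ui black
    ast gray
      ast→ui: ui black — skip
    ast black
    core gray
      auth gray
        auth→sched: sched is gray → back edge
Back edge closes the cycle sched → cfg → core → auth → sched; its vertices are {cfg, auth, core, sched}.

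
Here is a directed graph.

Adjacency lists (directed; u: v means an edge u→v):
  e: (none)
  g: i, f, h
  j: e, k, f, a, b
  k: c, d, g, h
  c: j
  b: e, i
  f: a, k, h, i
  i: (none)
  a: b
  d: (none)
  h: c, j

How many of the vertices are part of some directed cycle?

A vertex is on a directed cycle iff it belongs to a strongly connected component of size ≥ 2 (or has a self-loop).
The vertices on cycles are {c, f, g, h, j, k} — 6 in total.

6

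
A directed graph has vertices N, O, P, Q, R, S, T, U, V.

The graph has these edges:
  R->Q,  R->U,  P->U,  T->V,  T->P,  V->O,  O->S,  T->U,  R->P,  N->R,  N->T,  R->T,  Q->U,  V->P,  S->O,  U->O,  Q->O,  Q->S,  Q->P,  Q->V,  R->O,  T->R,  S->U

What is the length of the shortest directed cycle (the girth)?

2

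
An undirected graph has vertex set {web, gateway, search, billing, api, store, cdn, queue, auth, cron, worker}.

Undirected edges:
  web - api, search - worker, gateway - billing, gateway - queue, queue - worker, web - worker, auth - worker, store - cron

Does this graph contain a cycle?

No

DFS, tracking each vertex's parent; an edge to a visited non-parent vertex closes a cycle.
Start from cdn:
visit cdn (parent –)
visit web (parent –)
  visit worker (parent web)
    visit queue (parent worker)
      queue–worker: parent, skip
      visit gateway (parent queue)
        visit billing (parent gateway)
          billing–gateway: parent, skip
        gateway–queue: parent, skip
    visit search (parent worker)
      search–worker: parent, skip
    visit auth (parent worker)
      auth–worker: parent, skip
    worker–web: parent, skip
  visit api (parent web)
    api–web: parent, skip
visit store (parent –)
  visit cron (parent store)
    cron–store: parent, skip
No non-parent visited neighbor found — the graph is a forest.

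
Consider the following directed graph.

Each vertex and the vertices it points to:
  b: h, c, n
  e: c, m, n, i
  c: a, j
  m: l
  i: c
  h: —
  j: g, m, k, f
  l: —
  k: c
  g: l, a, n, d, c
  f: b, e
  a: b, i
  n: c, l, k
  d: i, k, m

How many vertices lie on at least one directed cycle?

A vertex is on a directed cycle iff it belongs to a strongly connected component of size ≥ 2 (or has a self-loop).
The vertices on cycles are {a, b, c, d, e, f, g, i, j, k, n} — 11 in total.

11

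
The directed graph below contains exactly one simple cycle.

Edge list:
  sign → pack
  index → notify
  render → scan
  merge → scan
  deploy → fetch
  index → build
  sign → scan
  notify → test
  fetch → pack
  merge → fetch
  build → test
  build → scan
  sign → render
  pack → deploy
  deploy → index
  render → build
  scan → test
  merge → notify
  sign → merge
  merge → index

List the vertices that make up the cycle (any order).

pack, fetch, deploy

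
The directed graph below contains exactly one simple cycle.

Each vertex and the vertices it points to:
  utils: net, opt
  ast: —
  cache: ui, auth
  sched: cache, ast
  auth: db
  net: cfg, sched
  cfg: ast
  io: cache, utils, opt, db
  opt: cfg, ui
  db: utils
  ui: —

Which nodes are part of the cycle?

DFS with gray/black marking from utils:
utils gray
  net gray
    cfg gray
      ast gray
      ast black
    cfg black
    sched gray
      cache gray
        ui gray
        ui black
        auth gray
          db gray
            db→utils: utils is gray → back edge
Back edge closes the cycle utils → net → sched → cache → auth → db → utils; its vertices are {db, net, auth, cache, sched, utils}.

db, net, auth, cache, sched, utils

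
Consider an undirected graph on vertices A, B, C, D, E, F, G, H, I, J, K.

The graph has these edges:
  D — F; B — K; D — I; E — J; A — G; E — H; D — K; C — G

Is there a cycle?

DFS, tracking each vertex's parent; an edge to a visited non-parent vertex closes a cycle.
Start from J:
visit J (parent –)
  visit E (parent J)
    visit H (parent E)
      H–E: parent, skip
    E–J: parent, skip
visit A (parent –)
  visit G (parent A)
    G–A: parent, skip
    visit C (parent G)
      C–G: parent, skip
visit B (parent –)
  visit K (parent B)
    K–B: parent, skip
    visit D (parent K)
      D–K: parent, skip
      visit I (parent D)
        I–D: parent, skip
      visit F (parent D)
        F–D: parent, skip
No non-parent visited neighbor found — the graph is a forest.

No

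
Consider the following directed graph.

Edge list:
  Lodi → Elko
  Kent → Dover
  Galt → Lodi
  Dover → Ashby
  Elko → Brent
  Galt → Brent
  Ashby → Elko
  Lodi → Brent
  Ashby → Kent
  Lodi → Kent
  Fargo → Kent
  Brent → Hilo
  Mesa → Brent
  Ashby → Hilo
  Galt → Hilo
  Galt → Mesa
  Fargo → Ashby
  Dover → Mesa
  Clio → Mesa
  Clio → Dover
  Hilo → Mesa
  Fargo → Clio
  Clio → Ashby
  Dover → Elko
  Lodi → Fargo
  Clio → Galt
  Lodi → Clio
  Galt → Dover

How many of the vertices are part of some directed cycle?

A vertex is on a directed cycle iff it belongs to a strongly connected component of size ≥ 2 (or has a self-loop).
The vertices on cycles are {Clio, Galt, Hilo, Kent, Lodi, Mesa, Ashby, Brent, Dover, Fargo} — 10 in total.

10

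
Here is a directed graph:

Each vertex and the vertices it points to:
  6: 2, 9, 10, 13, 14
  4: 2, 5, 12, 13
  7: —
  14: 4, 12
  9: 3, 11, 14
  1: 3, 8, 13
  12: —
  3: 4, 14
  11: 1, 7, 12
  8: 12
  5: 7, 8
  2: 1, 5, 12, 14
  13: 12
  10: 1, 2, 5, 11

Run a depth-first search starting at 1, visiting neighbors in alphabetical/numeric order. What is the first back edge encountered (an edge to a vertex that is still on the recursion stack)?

DFS from 1 (visiting neighbors in alphabetical/numeric order); mark gray on enter, black on exit:
1 gray
  3 gray
    4 gray
      2 gray
        2→1: 1 is gray → back edge
First back edge: 2 → 1.

2->1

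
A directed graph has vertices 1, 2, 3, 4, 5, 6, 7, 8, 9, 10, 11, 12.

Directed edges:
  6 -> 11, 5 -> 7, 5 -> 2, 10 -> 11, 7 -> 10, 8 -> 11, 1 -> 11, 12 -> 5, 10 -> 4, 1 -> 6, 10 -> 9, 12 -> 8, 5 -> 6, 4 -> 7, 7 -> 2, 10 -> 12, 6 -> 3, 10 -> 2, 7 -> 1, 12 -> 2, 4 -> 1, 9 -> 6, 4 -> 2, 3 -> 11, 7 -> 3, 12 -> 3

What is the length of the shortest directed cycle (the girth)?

3

For each vertex v, BFS finds the shortest path from v back to v.
The shortest such closed walk is 7 → 10 → 4 → 7, length 3.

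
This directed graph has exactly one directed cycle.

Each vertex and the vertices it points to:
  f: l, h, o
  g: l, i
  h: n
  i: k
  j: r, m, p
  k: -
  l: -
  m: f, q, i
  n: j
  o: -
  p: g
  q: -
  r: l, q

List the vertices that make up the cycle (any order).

f, h, j, m, n

DFS with gray/black marking from j:
j gray
  r gray
    l gray
    l black
    q gray
    q black
  r black
  m gray
    f gray
      f→l: l black — skip
      h gray
        n gray
          n→j: j is gray → back edge
Back edge closes the cycle j → m → f → h → n → j; its vertices are {f, h, j, m, n}.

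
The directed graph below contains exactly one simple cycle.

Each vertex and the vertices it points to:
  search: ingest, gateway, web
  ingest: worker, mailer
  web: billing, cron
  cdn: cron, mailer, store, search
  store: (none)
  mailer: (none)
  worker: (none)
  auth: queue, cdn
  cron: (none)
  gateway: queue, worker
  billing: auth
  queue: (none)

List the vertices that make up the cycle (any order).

DFS with gray/black marking from auth:
auth gray
  queue gray
  queue black
  cdn gray
    cron gray
    cron black
    mailer gray
    mailer black
    store gray
    store black
    search gray
      ingest gray
        worker gray
        worker black
        ingest→mailer: mailer black — skip
      ingest black
      gateway gray
        gateway→queue: queue black — skip
        gateway→worker: worker black — skip
      gateway black
      web gray
        billing gray
          billing→auth: auth is gray → back edge
Back edge closes the cycle auth → cdn → search → web → billing → auth; its vertices are {cdn, web, auth, search, billing}.

cdn, web, auth, search, billing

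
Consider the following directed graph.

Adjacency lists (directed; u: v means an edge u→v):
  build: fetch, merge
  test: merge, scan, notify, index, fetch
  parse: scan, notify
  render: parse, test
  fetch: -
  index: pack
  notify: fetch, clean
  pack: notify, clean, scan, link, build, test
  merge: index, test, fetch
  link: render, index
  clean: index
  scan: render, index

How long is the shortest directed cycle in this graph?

For each vertex v, BFS finds the shortest path from v back to v.
The shortest such closed walk is test → merge → test, length 2.

2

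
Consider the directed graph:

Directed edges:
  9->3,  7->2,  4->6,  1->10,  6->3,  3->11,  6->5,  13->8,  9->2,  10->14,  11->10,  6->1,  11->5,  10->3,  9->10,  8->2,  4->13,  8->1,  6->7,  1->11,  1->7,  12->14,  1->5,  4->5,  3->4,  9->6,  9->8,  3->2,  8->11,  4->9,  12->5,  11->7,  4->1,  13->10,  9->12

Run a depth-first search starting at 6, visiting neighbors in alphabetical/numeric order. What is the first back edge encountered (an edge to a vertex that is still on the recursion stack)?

4->1

DFS from 6 (visiting neighbors in alphabetical/numeric order); mark gray on enter, black on exit:
6 gray
  1 gray
    5 gray
    5 black
    7 gray
      2 gray
      2 black
    7 black
    10 gray
      3 gray
        3→2: 2 black — skip
        4 gray
          4→1: 1 is gray → back edge
First back edge: 4 → 1.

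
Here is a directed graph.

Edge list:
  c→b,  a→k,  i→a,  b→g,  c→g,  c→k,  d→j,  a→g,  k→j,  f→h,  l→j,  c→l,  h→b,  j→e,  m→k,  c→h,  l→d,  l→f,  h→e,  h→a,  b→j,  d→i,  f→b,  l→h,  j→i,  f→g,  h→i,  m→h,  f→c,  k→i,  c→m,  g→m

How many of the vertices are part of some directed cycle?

11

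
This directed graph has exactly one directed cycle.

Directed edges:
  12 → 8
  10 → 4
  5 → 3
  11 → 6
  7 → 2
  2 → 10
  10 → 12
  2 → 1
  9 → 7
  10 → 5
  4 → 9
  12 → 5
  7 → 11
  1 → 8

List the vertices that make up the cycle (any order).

2, 4, 7, 9, 10

DFS with gray/black marking from 7:
7 gray
  11 gray
    6 gray
    6 black
  11 black
  2 gray
    10 gray
      5 gray
        3 gray
        3 black
      5 black
      4 gray
        9 gray
          9→7: 7 is gray → back edge
Back edge closes the cycle 7 → 2 → 10 → 4 → 9 → 7; its vertices are {2, 4, 7, 9, 10}.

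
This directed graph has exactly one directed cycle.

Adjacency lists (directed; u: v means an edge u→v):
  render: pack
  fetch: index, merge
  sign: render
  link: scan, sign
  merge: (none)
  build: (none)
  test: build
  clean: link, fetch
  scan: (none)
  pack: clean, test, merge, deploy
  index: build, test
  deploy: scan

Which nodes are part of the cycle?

link, pack, sign, clean, render

DFS with gray/black marking from render:
render gray
  pack gray
    clean gray
      link gray
        scan gray
        scan black
        sign gray
          sign→render: render is gray → back edge
Back edge closes the cycle render → pack → clean → link → sign → render; its vertices are {link, pack, sign, clean, render}.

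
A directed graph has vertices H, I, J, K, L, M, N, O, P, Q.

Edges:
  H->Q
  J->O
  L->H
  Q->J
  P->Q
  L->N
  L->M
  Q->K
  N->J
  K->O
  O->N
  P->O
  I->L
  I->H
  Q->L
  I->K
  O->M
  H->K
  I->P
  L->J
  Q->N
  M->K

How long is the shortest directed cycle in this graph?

3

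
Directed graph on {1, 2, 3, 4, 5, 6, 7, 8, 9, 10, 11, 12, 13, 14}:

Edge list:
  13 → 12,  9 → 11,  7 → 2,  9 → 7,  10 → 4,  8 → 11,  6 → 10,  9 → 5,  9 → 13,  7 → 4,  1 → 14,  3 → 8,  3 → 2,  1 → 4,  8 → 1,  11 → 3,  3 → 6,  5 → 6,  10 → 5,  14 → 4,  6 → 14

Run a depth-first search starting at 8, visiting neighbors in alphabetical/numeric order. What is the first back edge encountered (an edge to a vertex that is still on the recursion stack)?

5->6

DFS from 8 (visiting neighbors in alphabetical/numeric order); mark gray on enter, black on exit:
8 gray
  1 gray
    4 gray
    4 black
    14 gray
      14→4: 4 black — skip
    14 black
  1 black
  11 gray
    3 gray
      2 gray
      2 black
      6 gray
        10 gray
          10→4: 4 black — skip
          5 gray
            5→6: 6 is gray → back edge
First back edge: 5 → 6.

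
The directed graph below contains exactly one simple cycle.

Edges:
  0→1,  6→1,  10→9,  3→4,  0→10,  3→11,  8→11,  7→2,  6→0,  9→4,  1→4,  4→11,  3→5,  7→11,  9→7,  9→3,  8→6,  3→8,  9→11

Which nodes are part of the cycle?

0, 3, 6, 8, 9, 10

DFS with gray/black marking from 3:
3 gray
  5 gray
  5 black
  4 gray
    11 gray
    11 black
  4 black
  8 gray
    6 gray
      0 gray
        1 gray
          1→4: 4 black — skip
        1 black
        10 gray
          9 gray
            7 gray
              7→11: 11 black — skip
              2 gray
              2 black
            7 black
            9→3: 3 is gray → back edge
Back edge closes the cycle 3 → 8 → 6 → 0 → 10 → 9 → 3; its vertices are {0, 3, 6, 8, 9, 10}.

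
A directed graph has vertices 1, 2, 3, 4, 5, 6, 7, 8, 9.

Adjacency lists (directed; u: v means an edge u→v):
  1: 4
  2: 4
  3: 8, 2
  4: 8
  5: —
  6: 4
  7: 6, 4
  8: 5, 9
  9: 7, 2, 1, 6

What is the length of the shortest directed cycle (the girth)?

4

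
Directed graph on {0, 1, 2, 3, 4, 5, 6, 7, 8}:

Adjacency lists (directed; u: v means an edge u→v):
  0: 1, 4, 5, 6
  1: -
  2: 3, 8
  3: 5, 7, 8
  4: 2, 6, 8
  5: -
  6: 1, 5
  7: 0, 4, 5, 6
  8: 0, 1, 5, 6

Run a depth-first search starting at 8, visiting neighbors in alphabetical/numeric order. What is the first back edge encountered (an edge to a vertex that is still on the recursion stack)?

DFS from 8 (visiting neighbors in alphabetical/numeric order); mark gray on enter, black on exit:
8 gray
  0 gray
    1 gray
    1 black
    4 gray
      2 gray
        3 gray
          5 gray
          5 black
          7 gray
            7→0: 0 is gray → back edge
First back edge: 7 → 0.

7→0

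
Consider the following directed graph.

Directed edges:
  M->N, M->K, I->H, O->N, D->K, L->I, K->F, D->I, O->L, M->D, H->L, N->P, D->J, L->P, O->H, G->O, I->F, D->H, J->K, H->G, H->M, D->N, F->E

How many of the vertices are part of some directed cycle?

7

A vertex is on a directed cycle iff it belongs to a strongly connected component of size ≥ 2 (or has a self-loop).
The vertices on cycles are {D, G, H, I, L, M, O} — 7 in total.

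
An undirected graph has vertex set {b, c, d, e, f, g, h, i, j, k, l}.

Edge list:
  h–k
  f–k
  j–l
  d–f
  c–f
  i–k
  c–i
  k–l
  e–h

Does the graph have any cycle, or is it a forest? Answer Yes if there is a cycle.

Yes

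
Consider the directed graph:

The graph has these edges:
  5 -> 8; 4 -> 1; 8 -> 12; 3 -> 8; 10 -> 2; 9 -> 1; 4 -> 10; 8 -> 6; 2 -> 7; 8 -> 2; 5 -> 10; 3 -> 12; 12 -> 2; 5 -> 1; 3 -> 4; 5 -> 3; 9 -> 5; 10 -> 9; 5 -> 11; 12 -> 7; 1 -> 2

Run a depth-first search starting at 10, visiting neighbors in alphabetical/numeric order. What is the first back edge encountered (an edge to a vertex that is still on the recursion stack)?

DFS from 10 (visiting neighbors in alphabetical/numeric order); mark gray on enter, black on exit:
10 gray
  2 gray
    7 gray
    7 black
  2 black
  9 gray
    1 gray
      1→2: 2 black — skip
    1 black
    5 gray
      5→1: 1 black — skip
      3 gray
        4 gray
          4→1: 1 black — skip
          4→10: 10 is gray → back edge
First back edge: 4 → 10.

4→10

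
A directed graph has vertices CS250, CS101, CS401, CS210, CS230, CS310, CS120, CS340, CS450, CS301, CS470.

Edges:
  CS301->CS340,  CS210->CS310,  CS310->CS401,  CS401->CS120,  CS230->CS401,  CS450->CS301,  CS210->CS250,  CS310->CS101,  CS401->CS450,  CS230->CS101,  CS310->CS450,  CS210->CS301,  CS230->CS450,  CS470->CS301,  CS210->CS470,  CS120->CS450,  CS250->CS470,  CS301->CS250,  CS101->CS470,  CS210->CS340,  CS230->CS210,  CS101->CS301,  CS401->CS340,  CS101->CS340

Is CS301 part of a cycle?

CS301 is on a cycle iff CS301 can reach itself via ≥1 edge.
CS301 → CS250 → CS470 → CS301 — yes.

Yes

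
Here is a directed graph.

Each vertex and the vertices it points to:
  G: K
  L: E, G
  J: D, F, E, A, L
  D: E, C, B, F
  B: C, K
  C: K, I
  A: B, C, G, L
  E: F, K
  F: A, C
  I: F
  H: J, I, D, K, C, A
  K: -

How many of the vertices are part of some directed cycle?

7

A vertex is on a directed cycle iff it belongs to a strongly connected component of size ≥ 2 (or has a self-loop).
The vertices on cycles are {A, B, C, E, F, I, L} — 7 in total.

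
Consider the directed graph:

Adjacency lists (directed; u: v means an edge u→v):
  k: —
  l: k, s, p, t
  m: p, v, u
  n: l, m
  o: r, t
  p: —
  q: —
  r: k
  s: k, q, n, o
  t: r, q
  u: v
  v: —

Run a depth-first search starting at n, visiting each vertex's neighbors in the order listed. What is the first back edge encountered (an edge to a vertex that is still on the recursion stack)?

s->n

DFS from n (visiting each vertex's neighbors in the order listed); mark gray on enter, black on exit:
n gray
  l gray
    k gray
    k black
    s gray
      s→k: k black — skip
      q gray
      q black
      s→n: n is gray → back edge
First back edge: s → n.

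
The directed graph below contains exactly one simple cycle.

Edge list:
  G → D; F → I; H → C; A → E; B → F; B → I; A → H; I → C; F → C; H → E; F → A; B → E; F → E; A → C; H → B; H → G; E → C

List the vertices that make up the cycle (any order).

A, B, F, H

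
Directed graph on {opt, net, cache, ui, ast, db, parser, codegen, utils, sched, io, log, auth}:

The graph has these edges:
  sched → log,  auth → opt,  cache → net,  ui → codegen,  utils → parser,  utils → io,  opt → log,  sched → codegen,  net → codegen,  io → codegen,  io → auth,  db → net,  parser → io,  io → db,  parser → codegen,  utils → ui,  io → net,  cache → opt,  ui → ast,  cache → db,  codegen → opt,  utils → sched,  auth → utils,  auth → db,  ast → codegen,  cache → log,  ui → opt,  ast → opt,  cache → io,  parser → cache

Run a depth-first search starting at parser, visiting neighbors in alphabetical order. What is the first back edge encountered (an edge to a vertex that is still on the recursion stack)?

DFS from parser (visiting neighbors in alphabetical order); mark gray on enter, black on exit:
parser gray
  cache gray
    db gray
      net gray
        codegen gray
          opt gray
            log gray
            log black
          opt black
        codegen black
      net black
    db black
    io gray
      auth gray
        auth→db: db black — skip
        auth→opt: opt black — skip
        utils gray
          utils→io: io is gray → back edge
First back edge: utils → io.

utils->io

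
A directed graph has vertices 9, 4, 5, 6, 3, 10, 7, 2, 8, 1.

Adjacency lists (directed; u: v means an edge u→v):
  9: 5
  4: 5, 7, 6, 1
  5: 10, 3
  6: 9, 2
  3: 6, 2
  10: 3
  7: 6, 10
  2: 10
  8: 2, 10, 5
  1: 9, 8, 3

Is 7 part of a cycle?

7 lies on a cycle iff there is a path from 7 back to itself.
Exploring from 7, it never reaches itself; equivalently, its strongly connected component is a singleton.

No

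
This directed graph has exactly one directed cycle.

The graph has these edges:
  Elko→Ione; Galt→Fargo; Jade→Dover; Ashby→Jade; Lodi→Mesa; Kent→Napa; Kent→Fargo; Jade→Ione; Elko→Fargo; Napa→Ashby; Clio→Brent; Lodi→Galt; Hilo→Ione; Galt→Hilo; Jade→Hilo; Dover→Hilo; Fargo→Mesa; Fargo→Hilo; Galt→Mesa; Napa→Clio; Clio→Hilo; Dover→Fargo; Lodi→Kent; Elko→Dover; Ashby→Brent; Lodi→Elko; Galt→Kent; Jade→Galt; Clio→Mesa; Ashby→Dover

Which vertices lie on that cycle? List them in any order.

Galt, Jade, Kent, Napa, Ashby

DFS with gray/black marking from Kent:
Kent gray
  Fargo gray
    Mesa gray
    Mesa black
    Hilo gray
      Ione gray
      Ione black
    Hilo black
  Fargo black
  Napa gray
    Ashby gray
      Brent gray
      Brent black
      Dover gray
        Dover→Hilo: Hilo black — skip
        Dover→Fargo: Fargo black — skip
      Dover black
      Jade gray
        Jade→Hilo: Hilo black — skip
        Jade→Ione: Ione black — skip
        Galt gray
          Galt→Mesa: Mesa black — skip
          Galt→Kent: Kent is gray → back edge
Back edge closes the cycle Kent → Napa → Ashby → Jade → Galt → Kent; its vertices are {Galt, Jade, Kent, Napa, Ashby}.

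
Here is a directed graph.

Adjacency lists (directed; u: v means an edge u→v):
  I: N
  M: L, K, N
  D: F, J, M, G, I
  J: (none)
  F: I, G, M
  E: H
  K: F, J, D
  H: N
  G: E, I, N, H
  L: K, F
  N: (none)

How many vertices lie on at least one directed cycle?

A vertex is on a directed cycle iff it belongs to a strongly connected component of size ≥ 2 (or has a self-loop).
The vertices on cycles are {D, F, K, L, M} — 5 in total.

5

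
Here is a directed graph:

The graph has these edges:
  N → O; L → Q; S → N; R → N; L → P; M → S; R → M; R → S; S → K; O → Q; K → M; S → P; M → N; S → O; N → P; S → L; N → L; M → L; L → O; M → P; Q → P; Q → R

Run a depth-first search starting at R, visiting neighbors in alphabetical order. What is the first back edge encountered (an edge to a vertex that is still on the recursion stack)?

DFS from R (visiting neighbors in alphabetical order); mark gray on enter, black on exit:
R gray
  M gray
    L gray
      O gray
        Q gray
          P gray
          P black
          Q→R: R is gray → back edge
First back edge: Q → R.

Q→R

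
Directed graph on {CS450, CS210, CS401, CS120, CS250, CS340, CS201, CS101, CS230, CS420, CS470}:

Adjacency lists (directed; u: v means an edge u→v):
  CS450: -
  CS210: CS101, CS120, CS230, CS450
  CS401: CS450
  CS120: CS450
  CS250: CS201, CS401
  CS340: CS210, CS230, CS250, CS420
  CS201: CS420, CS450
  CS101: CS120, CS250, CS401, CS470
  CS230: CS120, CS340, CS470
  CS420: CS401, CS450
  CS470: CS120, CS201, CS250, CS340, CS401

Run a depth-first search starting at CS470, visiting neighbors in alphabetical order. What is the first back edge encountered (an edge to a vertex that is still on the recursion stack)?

DFS from CS470 (visiting neighbors in alphabetical order); mark gray on enter, black on exit:
CS470 gray
  CS120 gray
    CS450 gray
    CS450 black
  CS120 black
  CS201 gray
    CS420 gray
      CS401 gray
        CS401→CS450: CS450 black — skip
      CS401 black
      CS420→CS450: CS450 black — skip
    CS420 black
    CS201→CS450: CS450 black — skip
  CS201 black
  CS250 gray
    CS250→CS201: CS201 black — skip
    CS250→CS401: CS401 black — skip
  CS250 black
  CS340 gray
    CS210 gray
      CS101 gray
        CS101→CS120: CS120 black — skip
        CS101→CS250: CS250 black — skip
        CS101→CS401: CS401 black — skip
        CS101→CS470: CS470 is gray → back edge
First back edge: CS101 → CS470.

CS101->CS470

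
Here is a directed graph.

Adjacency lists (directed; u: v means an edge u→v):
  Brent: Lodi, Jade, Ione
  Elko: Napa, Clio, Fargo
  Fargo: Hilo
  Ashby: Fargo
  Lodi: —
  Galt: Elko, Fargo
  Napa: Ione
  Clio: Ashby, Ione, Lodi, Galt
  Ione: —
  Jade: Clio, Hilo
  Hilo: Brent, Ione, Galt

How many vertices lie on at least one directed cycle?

8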